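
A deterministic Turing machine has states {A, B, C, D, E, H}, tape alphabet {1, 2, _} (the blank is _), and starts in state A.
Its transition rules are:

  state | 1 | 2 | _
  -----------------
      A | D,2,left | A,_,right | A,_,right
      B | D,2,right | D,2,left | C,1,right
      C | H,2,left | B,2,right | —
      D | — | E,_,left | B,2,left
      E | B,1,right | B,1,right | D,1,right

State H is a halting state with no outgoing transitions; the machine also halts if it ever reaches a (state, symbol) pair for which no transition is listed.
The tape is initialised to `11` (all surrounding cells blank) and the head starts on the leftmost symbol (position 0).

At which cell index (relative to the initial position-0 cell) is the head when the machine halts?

4

A | __[1]1___   read 1 → write 2, move left, go to D
D | _[_]21___   read _ → write 2, move left, go to B
B | [_]221___   read _ → write 1, move right, go to C
C | 1[2]21___   read 2 → write 2, move right, go to B
B | 12[2]1___   read 2 → write 2, move left, go to D
D | 1[2]21___   read 2 → write _, move left, go to E
E | [1]_21___   read 1 → write 1, move right, go to B
B | 1[_]21___   read _ → write 1, move right, go to C
C | 11[2]1___   read 2 → write 2, move right, go to B
B | 112[1]___   read 1 → write 2, move right, go to D
D | 1122[_]__   read _ → write 2, move left, go to B
B | 112[2]2__   read 2 → write 2, move left, go to D
D | 11[2]22__   read 2 → write _, move left, go to E
E | 1[1]_22__   read 1 → write 1, move right, go to B
B | 11[_]22__   read _ → write 1, move right, go to C
C | 111[2]2__   read 2 → write 2, move right, go to B
B | 1112[2]__   read 2 → write 2, move left, go to D
D | 111[2]2__   read 2 → write _, move left, go to E
E | 11[1]_2__   read 1 → write 1, move right, go to B
B | 111[_]2__   read _ → write 1, move right, go to C
C | 1111[2]__   read 2 → write 2, move right, go to B
B | 11112[_]_   read _ → write 1, move right, go to C
C | 111121[_]
At halt the head is at cell 4.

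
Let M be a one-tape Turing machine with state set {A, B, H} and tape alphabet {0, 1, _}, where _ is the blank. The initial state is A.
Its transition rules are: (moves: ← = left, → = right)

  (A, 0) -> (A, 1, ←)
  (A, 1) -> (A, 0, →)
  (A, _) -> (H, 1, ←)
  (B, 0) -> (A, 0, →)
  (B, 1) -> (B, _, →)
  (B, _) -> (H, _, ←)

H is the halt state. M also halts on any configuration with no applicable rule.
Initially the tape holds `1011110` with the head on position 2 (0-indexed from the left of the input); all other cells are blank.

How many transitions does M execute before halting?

A | 10[1]1110_   read 1 → write 0, move →, go to A
A | 100[1]110_   read 1 → write 0, move →, go to A
A | 1000[1]10_   read 1 → write 0, move →, go to A
A | 10000[1]0_   read 1 → write 0, move →, go to A
A | 100000[0]_   read 0 → write 1, move ←, go to A
A | 10000[0]1_   read 0 → write 1, move ←, go to A
A | 1000[0]11_   read 0 → write 1, move ←, go to A
A | 100[0]111_   read 0 → write 1, move ←, go to A
A | 10[0]1111_   read 0 → write 1, move ←, go to A
A | 1[0]11111_   read 0 → write 1, move ←, go to A
A | [1]111111_   read 1 → write 0, move →, go to A
A | 0[1]11111_   read 1 → write 0, move →, go to A
A | 00[1]1111_   read 1 → write 0, move →, go to A
A | 000[1]111_   read 1 → write 0, move →, go to A
A | 0000[1]11_   read 1 → write 0, move →, go to A
A | 00000[1]1_   read 1 → write 0, move →, go to A
A | 000000[1]_   read 1 → write 0, move →, go to A
A | 0000000[_]   read _ → write 1, move ←, go to H
H | 000000[0]1
M halts after 18 transitions.

18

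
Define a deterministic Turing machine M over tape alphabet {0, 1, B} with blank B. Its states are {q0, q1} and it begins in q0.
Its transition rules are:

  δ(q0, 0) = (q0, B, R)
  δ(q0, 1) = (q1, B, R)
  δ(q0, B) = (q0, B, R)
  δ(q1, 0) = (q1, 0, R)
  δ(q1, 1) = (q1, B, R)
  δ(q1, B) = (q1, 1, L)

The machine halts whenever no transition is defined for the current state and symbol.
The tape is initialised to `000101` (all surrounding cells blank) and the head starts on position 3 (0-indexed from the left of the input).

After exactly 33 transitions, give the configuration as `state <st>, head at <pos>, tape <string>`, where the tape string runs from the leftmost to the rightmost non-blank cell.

state=q0 head=3 tape=000[1]01BBBB   (q0,1)→(q1,B,R)
state=q1 head=4 tape=000B[0]1BBBB   (q1,0)→(q1,0,R)
state=q1 head=5 tape=000B0[1]BBBB   (q1,1)→(q1,B,R)
state=q1 head=6 tape=000B0B[B]BBB   (q1,B)→(q1,1,L)
state=q1 head=5 tape=000B0[B]1BBB   (q1,B)→(q1,1,L)
state=q1 head=4 tape=000B[0]11BBB   (q1,0)→(q1,0,R)
state=q1 head=5 tape=000B0[1]1BBB   (q1,1)→(q1,B,R)
state=q1 head=6 tape=000B0B[1]BBB   (q1,1)→(q1,B,R)
state=q1 head=7 tape=000B0BB[B]BB   (q1,B)→(q1,1,L)
state=q1 head=6 tape=000B0B[B]1BB   (q1,B)→(q1,1,L)
state=q1 head=5 tape=000B0[B]11BB   (q1,B)→(q1,1,L)
state=q1 head=4 tape=000B[0]111BB   (q1,0)→(q1,0,R)
state=q1 head=5 tape=000B0[1]11BB   (q1,1)→(q1,B,R)
state=q1 head=6 tape=000B0B[1]1BB   (q1,1)→(q1,B,R)
state=q1 head=7 tape=000B0BB[1]BB   (q1,1)→(q1,B,R)
state=q1 head=8 tape=000B0BBB[B]B   (q1,B)→(q1,1,L)
state=q1 head=7 tape=000B0BB[B]1B   (q1,B)→(q1,1,L)
state=q1 head=6 tape=000B0B[B]11B   (q1,B)→(q1,1,L)
state=q1 head=5 tape=000B0[B]111B   (q1,B)→(q1,1,L)
state=q1 head=4 tape=000B[0]1111B   (q1,0)→(q1,0,R)
state=q1 head=5 tape=000B0[1]111B   (q1,1)→(q1,B,R)
state=q1 head=6 tape=000B0B[1]11B   (q1,1)→(q1,B,R)
state=q1 head=7 tape=000B0BB[1]1B   (q1,1)→(q1,B,R)
state=q1 head=8 tape=000B0BBB[1]B   (q1,1)→(q1,B,R)
state=q1 head=9 tape=000B0BBBB[B]   (q1,B)→(q1,1,L)
state=q1 head=8 tape=000B0BBB[B]1   (q1,B)→(q1,1,L)
state=q1 head=7 tape=000B0BB[B]11   (q1,B)→(q1,1,L)
state=q1 head=6 tape=000B0B[B]111   (q1,B)→(q1,1,L)
state=q1 head=5 tape=000B0[B]1111   (q1,B)→(q1,1,L)
state=q1 head=4 tape=000B[0]11111   (q1,0)→(q1,0,R)
state=q1 head=5 tape=000B0[1]1111   (q1,1)→(q1,B,R)
state=q1 head=6 tape=000B0B[1]111   (q1,1)→(q1,B,R)
state=q1 head=7 tape=000B0BB[1]11   (q1,1)→(q1,B,R)
state=q1 head=8 tape=000B0BBB[1]1
After 33 steps: state q1, head at 8, tape 000B0BBB11.

state q1, head at 8, tape 000B0BBB11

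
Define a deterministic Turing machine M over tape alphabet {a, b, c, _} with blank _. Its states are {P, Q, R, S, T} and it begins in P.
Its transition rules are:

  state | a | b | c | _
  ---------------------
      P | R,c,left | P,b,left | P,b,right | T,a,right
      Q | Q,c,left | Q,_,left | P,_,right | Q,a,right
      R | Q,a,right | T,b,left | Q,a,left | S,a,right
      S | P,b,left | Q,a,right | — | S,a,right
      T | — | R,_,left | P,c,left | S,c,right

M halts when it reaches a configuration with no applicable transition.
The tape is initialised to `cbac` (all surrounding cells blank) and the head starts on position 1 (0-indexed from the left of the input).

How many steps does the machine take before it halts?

15

P | __c[b]ac   read b → write b, move left, go to P
P | __[c]bac   read c → write b, move right, go to P
P | __b[b]ac   read b → write b, move left, go to P
P | __[b]bac   read b → write b, move left, go to P
P | _[_]bbac   read _ → write a, move right, go to T
T | _a[b]bac   read b → write _, move left, go to R
R | _[a]_bac   read a → write a, move right, go to Q
Q | _a[_]bac   read _ → write a, move right, go to Q
Q | _aa[b]ac   read b → write _, move left, go to Q
Q | _a[a]_ac   read a → write c, move left, go to Q
Q | _[a]c_ac   read a → write c, move left, go to Q
Q | [_]cc_ac   read _ → write a, move right, go to Q
Q | a[c]c_ac   read c → write _, move right, go to P
P | a_[c]_ac   read c → write b, move right, go to P
P | a_b[_]ac   read _ → write a, move right, go to T
T | a_ba[a]c
M halts after 15 transitions.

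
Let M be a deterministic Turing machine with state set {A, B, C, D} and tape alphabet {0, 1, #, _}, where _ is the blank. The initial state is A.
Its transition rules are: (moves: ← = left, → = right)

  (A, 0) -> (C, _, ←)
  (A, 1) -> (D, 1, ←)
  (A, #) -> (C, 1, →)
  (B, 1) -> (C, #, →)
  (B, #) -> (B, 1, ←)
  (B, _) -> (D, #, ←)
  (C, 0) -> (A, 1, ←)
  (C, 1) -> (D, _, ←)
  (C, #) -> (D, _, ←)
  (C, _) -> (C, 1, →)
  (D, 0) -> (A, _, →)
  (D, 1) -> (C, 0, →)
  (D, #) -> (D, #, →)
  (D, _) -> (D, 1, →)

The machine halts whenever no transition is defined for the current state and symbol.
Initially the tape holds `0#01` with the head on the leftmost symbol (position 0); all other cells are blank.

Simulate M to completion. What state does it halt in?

A | _[0]#01   read 0 → write _, move ←, go to C
C | [_]_#01   read _ → write 1, move →, go to C
C | 1[_]#01   read _ → write 1, move →, go to C
C | 11[#]01   read # → write _, move ←, go to D
D | 1[1]_01   read 1 → write 0, move →, go to C
C | 10[_]01   read _ → write 1, move →, go to C
C | 101[0]1   read 0 → write 1, move ←, go to A
A | 10[1]11   read 1 → write 1, move ←, go to D
D | 1[0]111   read 0 → write _, move →, go to A
A | 1_[1]11   read 1 → write 1, move ←, go to D
D | 1[_]111   read _ → write 1, move →, go to D
D | 11[1]11   read 1 → write 0, move →, go to C
C | 110[1]1   read 1 → write _, move ←, go to D
D | 11[0]_1   read 0 → write _, move →, go to A
A | 11_[_]1
No transition is defined for (A, _); M halts in state A.

A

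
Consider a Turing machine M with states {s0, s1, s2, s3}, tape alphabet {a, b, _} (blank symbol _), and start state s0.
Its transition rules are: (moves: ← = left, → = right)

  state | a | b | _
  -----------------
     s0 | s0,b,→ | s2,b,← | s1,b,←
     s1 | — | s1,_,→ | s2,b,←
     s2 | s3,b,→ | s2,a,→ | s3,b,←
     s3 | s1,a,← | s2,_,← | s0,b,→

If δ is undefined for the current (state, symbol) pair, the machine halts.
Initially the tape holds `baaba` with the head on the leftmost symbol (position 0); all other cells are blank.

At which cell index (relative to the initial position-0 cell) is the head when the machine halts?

state=s0 head=0 tape=__[b]aaba   (s0,b)→(s2,b,←)
state=s2 head=-1 tape=_[_]baaba   (s2,_)→(s3,b,←)
state=s3 head=-2 tape=[_]bbaaba   (s3,_)→(s0,b,→)
state=s0 head=-1 tape=b[b]baaba   (s0,b)→(s2,b,←)
state=s2 head=-2 tape=[b]bbaaba   (s2,b)→(s2,a,→)
state=s2 head=-1 tape=a[b]baaba   (s2,b)→(s2,a,→)
state=s2 head=0 tape=aa[b]aaba   (s2,b)→(s2,a,→)
state=s2 head=1 tape=aaa[a]aba   (s2,a)→(s3,b,→)
state=s3 head=2 tape=aaab[a]ba   (s3,a)→(s1,a,←)
state=s1 head=1 tape=aaa[b]aba   (s1,b)→(s1,_,→)
state=s1 head=2 tape=aaa_[a]ba
At halt the head is at cell 2.

2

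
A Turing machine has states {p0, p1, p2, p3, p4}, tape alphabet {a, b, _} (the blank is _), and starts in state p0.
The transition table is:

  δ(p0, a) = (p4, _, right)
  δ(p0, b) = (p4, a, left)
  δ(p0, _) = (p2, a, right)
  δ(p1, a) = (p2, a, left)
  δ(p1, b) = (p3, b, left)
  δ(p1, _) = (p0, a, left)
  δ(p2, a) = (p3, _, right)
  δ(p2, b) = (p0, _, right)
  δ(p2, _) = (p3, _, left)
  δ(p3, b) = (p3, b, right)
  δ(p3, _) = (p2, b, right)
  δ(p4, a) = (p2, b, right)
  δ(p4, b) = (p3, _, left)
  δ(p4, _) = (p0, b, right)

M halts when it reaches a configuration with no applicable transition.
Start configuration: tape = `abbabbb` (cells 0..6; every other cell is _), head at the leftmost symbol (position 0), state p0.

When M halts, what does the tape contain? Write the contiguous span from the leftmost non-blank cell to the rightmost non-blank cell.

bb_bbb_ba

state=p0 head=0 tape=[a]bbabbb___   (p0,a)→(p4,_,right)
state=p4 head=1 tape=_[b]babbb___   (p4,b)→(p3,_,left)
state=p3 head=0 tape=[_]_babbb___   (p3,_)→(p2,b,right)
state=p2 head=1 tape=b[_]babbb___   (p2,_)→(p3,_,left)
state=p3 head=0 tape=[b]_babbb___   (p3,b)→(p3,b,right)
state=p3 head=1 tape=b[_]babbb___   (p3,_)→(p2,b,right)
state=p2 head=2 tape=bb[b]abbb___   (p2,b)→(p0,_,right)
state=p0 head=3 tape=bb_[a]bbb___   (p0,a)→(p4,_,right)
state=p4 head=4 tape=bb__[b]bb___   (p4,b)→(p3,_,left)
state=p3 head=3 tape=bb_[_]_bb___   (p3,_)→(p2,b,right)
state=p2 head=4 tape=bb_b[_]bb___   (p2,_)→(p3,_,left)
state=p3 head=3 tape=bb_[b]_bb___   (p3,b)→(p3,b,right)
state=p3 head=4 tape=bb_b[_]bb___   (p3,_)→(p2,b,right)
state=p2 head=5 tape=bb_bb[b]b___   (p2,b)→(p0,_,right)
state=p0 head=6 tape=bb_bb_[b]___   (p0,b)→(p4,a,left)
state=p4 head=5 tape=bb_bb[_]a___   (p4,_)→(p0,b,right)
state=p0 head=6 tape=bb_bbb[a]___   (p0,a)→(p4,_,right)
state=p4 head=7 tape=bb_bbb_[_]__   (p4,_)→(p0,b,right)
state=p0 head=8 tape=bb_bbb_b[_]_   (p0,_)→(p2,a,right)
state=p2 head=9 tape=bb_bbb_ba[_]   (p2,_)→(p3,_,left)
state=p3 head=8 tape=bb_bbb_b[a]_
The non-blank tape span at halt is bb_bbb_ba.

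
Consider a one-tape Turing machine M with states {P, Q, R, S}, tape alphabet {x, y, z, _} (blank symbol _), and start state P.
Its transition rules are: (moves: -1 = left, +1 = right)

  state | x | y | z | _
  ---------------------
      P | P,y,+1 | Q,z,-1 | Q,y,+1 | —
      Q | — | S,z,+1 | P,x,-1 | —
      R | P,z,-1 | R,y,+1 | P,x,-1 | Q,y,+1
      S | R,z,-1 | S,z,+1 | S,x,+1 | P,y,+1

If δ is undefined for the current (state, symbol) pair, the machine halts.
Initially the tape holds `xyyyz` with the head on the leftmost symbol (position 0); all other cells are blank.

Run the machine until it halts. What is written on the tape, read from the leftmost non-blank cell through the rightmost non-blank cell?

zxzzxy

state=P head=0 tape=[x]yyyz__   (P,x)→(P,y,+1)
state=P head=1 tape=y[y]yyz__   (P,y)→(Q,z,-1)
state=Q head=0 tape=[y]zyyz__   (Q,y)→(S,z,+1)
state=S head=1 tape=z[z]yyz__   (S,z)→(S,x,+1)
state=S head=2 tape=zx[y]yz__   (S,y)→(S,z,+1)
state=S head=3 tape=zxz[y]z__   (S,y)→(S,z,+1)
state=S head=4 tape=zxzz[z]__   (S,z)→(S,x,+1)
state=S head=5 tape=zxzzx[_]_   (S,_)→(P,y,+1)
state=P head=6 tape=zxzzxy[_]
The non-blank tape span at halt is zxzzxy.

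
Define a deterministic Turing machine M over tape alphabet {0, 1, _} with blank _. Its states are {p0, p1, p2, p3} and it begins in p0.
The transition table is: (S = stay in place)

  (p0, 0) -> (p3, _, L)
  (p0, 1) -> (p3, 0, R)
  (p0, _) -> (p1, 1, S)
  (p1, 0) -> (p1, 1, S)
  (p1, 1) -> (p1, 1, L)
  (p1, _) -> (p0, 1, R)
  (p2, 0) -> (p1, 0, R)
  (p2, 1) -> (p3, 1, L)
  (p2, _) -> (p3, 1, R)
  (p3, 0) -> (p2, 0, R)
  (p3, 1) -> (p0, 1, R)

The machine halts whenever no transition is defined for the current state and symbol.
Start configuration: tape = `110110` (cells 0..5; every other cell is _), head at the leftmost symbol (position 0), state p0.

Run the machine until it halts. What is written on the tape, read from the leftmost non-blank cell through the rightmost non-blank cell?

10101001

p0 | _[1]10110__   read 1 → write 0, move R, go to p3
p3 | _0[1]0110__   read 1 → write 1, move R, go to p0
p0 | _01[0]110__   read 0 → write _, move L, go to p3
p3 | _0[1]_110__   read 1 → write 1, move R, go to p0
p0 | _01[_]110__   read _ → write 1, move S, go to p1
p1 | _01[1]110__   read 1 → write 1, move L, go to p1
p1 | _0[1]1110__   read 1 → write 1, move L, go to p1
p1 | _[0]11110__   read 0 → write 1, move S, go to p1
p1 | _[1]11110__   read 1 → write 1, move L, go to p1
p1 | [_]111110__   read _ → write 1, move R, go to p0
p0 | 1[1]11110__   read 1 → write 0, move R, go to p3
p3 | 10[1]1110__   read 1 → write 1, move R, go to p0
p0 | 101[1]110__   read 1 → write 0, move R, go to p3
p3 | 1010[1]10__   read 1 → write 1, move R, go to p0
p0 | 10101[1]0__   read 1 → write 0, move R, go to p3
p3 | 101010[0]__   read 0 → write 0, move R, go to p2
p2 | 1010100[_]_   read _ → write 1, move R, go to p3
p3 | 10101001[_]
The non-blank tape span at halt is 10101001.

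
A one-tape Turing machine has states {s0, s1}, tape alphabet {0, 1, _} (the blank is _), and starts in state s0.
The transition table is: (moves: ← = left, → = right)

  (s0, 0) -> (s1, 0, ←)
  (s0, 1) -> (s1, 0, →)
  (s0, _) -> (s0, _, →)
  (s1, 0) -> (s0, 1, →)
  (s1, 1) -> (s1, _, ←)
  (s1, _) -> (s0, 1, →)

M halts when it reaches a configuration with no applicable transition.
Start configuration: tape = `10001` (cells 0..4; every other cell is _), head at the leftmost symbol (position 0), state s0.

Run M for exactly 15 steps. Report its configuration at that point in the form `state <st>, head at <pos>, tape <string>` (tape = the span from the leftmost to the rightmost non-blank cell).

s0 | _[1]0001   read 1 → write 0, move →, go to s1
s1 | _0[0]001   read 0 → write 1, move →, go to s0
s0 | _01[0]01   read 0 → write 0, move ←, go to s1
s1 | _0[1]001   read 1 → write _, move ←, go to s1
s1 | _[0]_001   read 0 → write 1, move →, go to s0
s0 | _1[_]001   read _ → write _, move →, go to s0
s0 | _1_[0]01   read 0 → write 0, move ←, go to s1
s1 | _1[_]001   read _ → write 1, move →, go to s0
s0 | _11[0]01   read 0 → write 0, move ←, go to s1
s1 | _1[1]001   read 1 → write _, move ←, go to s1
s1 | _[1]_001   read 1 → write _, move ←, go to s1
s1 | [_]__001   read _ → write 1, move →, go to s0
s0 | 1[_]_001   read _ → write _, move →, go to s0
s0 | 1_[_]001   read _ → write _, move →, go to s0
s0 | 1__[0]01   read 0 → write 0, move ←, go to s1
s1 | 1_[_]001
After 15 steps: state s1, head at 1, tape 1__001.

state s1, head at 1, tape 1__001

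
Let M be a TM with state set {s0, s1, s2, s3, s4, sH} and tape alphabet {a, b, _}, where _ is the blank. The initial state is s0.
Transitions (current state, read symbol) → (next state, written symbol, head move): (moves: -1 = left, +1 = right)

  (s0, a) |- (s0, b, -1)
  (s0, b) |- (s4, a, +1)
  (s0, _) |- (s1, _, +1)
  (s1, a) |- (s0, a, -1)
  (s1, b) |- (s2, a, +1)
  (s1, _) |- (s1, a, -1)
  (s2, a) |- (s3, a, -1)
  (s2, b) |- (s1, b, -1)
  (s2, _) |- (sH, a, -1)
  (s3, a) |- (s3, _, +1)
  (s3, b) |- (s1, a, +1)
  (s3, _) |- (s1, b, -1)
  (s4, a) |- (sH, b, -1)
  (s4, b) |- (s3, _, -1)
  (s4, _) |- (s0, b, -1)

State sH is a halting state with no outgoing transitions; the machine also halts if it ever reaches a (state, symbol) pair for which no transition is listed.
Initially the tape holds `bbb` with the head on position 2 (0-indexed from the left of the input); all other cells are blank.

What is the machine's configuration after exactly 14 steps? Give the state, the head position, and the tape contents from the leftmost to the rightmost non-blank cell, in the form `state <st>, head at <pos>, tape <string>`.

s0 | bb[b]__   read b → write a, move +1, go to s4
s4 | bba[_]_   read _ → write b, move -1, go to s0
s0 | bb[a]b_   read a → write b, move -1, go to s0
s0 | b[b]bb_   read b → write a, move +1, go to s4
s4 | ba[b]b_   read b → write _, move -1, go to s3
s3 | b[a]_b_   read a → write _, move +1, go to s3
s3 | b_[_]b_   read _ → write b, move -1, go to s1
s1 | b[_]bb_   read _ → write a, move -1, go to s1
s1 | [b]abb_   read b → write a, move +1, go to s2
s2 | a[a]bb_   read a → write a, move -1, go to s3
s3 | [a]abb_   read a → write _, move +1, go to s3
s3 | _[a]bb_   read a → write _, move +1, go to s3
s3 | __[b]b_   read b → write a, move +1, go to s1
s1 | __a[b]_   read b → write a, move +1, go to s2
s2 | __aa[_]
After 14 steps: state s2, head at 4, tape aa.

state s2, head at 4, tape aa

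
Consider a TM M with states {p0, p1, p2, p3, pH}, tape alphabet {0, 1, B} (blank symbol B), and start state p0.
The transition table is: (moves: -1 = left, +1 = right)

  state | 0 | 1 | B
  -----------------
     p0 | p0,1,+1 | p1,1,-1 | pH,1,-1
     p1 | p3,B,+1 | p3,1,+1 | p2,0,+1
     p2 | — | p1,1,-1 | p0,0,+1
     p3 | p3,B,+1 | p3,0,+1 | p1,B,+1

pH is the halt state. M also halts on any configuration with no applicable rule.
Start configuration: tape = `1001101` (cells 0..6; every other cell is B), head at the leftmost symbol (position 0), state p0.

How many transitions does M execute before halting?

p0 | B[1]001101BBBB   read 1 → write 1, move -1, go to p1
p1 | [B]1001101BBBB   read B → write 0, move +1, go to p2
p2 | 0[1]001101BBBB   read 1 → write 1, move -1, go to p1
p1 | [0]1001101BBBB   read 0 → write B, move +1, go to p3
p3 | B[1]001101BBBB   read 1 → write 0, move +1, go to p3
p3 | B0[0]01101BBBB   read 0 → write B, move +1, go to p3
p3 | B0B[0]1101BBBB   read 0 → write B, move +1, go to p3
p3 | B0BB[1]101BBBB   read 1 → write 0, move +1, go to p3
p3 | B0BB0[1]01BBBB   read 1 → write 0, move +1, go to p3
p3 | B0BB00[0]1BBBB   read 0 → write B, move +1, go to p3
p3 | B0BB00B[1]BBBB   read 1 → write 0, move +1, go to p3
p3 | B0BB00B0[B]BBB   read B → write B, move +1, go to p1
p1 | B0BB00B0B[B]BB   read B → write 0, move +1, go to p2
p2 | B0BB00B0B0[B]B   read B → write 0, move +1, go to p0
p0 | B0BB00B0B00[B]   read B → write 1, move -1, go to pH
pH | B0BB00B0B0[0]1
M halts after 15 transitions.

15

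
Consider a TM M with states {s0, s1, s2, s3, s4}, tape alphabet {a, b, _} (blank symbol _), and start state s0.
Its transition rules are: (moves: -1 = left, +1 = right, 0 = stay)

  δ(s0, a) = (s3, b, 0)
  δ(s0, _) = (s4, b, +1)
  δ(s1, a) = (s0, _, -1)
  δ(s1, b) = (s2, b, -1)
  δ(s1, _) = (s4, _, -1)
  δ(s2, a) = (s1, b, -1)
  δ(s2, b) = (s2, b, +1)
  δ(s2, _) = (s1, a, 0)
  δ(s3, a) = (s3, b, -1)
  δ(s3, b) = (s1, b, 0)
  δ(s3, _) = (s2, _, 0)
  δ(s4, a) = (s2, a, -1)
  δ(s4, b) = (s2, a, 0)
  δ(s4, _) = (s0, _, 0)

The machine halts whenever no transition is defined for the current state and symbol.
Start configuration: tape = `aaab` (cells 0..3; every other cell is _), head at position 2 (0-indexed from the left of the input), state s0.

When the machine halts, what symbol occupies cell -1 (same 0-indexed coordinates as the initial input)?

state=s0 head=2 tape=_aa[a]b_   (s0,a)→(s3,b,0)
state=s3 head=2 tape=_aa[b]b_   (s3,b)→(s1,b,0)
state=s1 head=2 tape=_aa[b]b_   (s1,b)→(s2,b,-1)
state=s2 head=1 tape=_a[a]bb_   (s2,a)→(s1,b,-1)
state=s1 head=0 tape=_[a]bbb_   (s1,a)→(s0,_,-1)
state=s0 head=-1 tape=[_]_bbb_   (s0,_)→(s4,b,+1)
state=s4 head=0 tape=b[_]bbb_   (s4,_)→(s0,_,0)
state=s0 head=0 tape=b[_]bbb_   (s0,_)→(s4,b,+1)
state=s4 head=1 tape=bb[b]bb_   (s4,b)→(s2,a,0)
state=s2 head=1 tape=bb[a]bb_   (s2,a)→(s1,b,-1)
state=s1 head=0 tape=b[b]bbb_   (s1,b)→(s2,b,-1)
state=s2 head=-1 tape=[b]bbbb_   (s2,b)→(s2,b,+1)
state=s2 head=0 tape=b[b]bbb_   (s2,b)→(s2,b,+1)
state=s2 head=1 tape=bb[b]bb_   (s2,b)→(s2,b,+1)
state=s2 head=2 tape=bbb[b]b_   (s2,b)→(s2,b,+1)
state=s2 head=3 tape=bbbb[b]_   (s2,b)→(s2,b,+1)
state=s2 head=4 tape=bbbbb[_]   (s2,_)→(s1,a,0)
state=s1 head=4 tape=bbbbb[a]   (s1,a)→(s0,_,-1)
state=s0 head=3 tape=bbbb[b]_
Cell -1 holds b when M halts.

b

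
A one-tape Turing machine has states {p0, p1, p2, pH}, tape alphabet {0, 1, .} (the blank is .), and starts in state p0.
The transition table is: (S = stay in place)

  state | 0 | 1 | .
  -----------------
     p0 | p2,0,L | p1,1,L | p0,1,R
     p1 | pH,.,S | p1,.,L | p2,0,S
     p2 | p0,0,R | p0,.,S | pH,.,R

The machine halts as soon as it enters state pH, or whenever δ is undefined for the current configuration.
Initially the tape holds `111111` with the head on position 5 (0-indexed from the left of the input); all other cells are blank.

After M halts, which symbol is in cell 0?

.

p0 | .11111[1]   read 1 → write 1, move L, go to p1
p1 | .1111[1]1   read 1 → write ., move L, go to p1
p1 | .111[1].1   read 1 → write ., move L, go to p1
p1 | .11[1]..1   read 1 → write ., move L, go to p1
p1 | .1[1]...1   read 1 → write ., move L, go to p1
p1 | .[1]....1   read 1 → write ., move L, go to p1
p1 | [.].....1   read . → write 0, move S, go to p2
p2 | [0].....1   read 0 → write 0, move R, go to p0
p0 | 0[.]....1   read . → write 1, move R, go to p0
p0 | 01[.]...1   read . → write 1, move R, go to p0
p0 | 011[.]..1   read . → write 1, move R, go to p0
p0 | 0111[.].1   read . → write 1, move R, go to p0
p0 | 01111[.]1   read . → write 1, move R, go to p0
p0 | 011111[1]   read 1 → write 1, move L, go to p1
p1 | 01111[1]1   read 1 → write ., move L, go to p1
p1 | 0111[1].1   read 1 → write ., move L, go to p1
p1 | 011[1]..1   read 1 → write ., move L, go to p1
p1 | 01[1]...1   read 1 → write ., move L, go to p1
p1 | 0[1]....1   read 1 → write ., move L, go to p1
p1 | [0].....1   read 0 → write ., move S, go to pH
pH | [.].....1
Cell 0 holds . when M halts.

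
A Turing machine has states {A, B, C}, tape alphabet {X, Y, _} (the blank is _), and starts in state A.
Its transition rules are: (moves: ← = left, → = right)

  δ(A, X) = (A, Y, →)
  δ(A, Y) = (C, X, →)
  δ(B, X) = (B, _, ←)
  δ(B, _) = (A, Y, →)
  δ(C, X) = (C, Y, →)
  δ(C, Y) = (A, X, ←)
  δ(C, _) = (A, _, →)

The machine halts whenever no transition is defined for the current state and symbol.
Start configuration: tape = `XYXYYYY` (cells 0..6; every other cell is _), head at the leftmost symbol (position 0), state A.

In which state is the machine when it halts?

A

A | [X]YXYYYY__   read X → write Y, move →, go to A
A | Y[Y]XYYYY__   read Y → write X, move →, go to C
C | YX[X]YYYY__   read X → write Y, move →, go to C
C | YXY[Y]YYY__   read Y → write X, move ←, go to A
A | YX[Y]XYYY__   read Y → write X, move →, go to C
C | YXX[X]YYY__   read X → write Y, move →, go to C
C | YXXY[Y]YY__   read Y → write X, move ←, go to A
A | YXX[Y]XYY__   read Y → write X, move →, go to C
C | YXXX[X]YY__   read X → write Y, move →, go to C
C | YXXXY[Y]Y__   read Y → write X, move ←, go to A
A | YXXX[Y]XY__   read Y → write X, move →, go to C
C | YXXXX[X]Y__   read X → write Y, move →, go to C
C | YXXXXY[Y]__   read Y → write X, move ←, go to A
A | YXXXX[Y]X__   read Y → write X, move →, go to C
C | YXXXXX[X]__   read X → write Y, move →, go to C
C | YXXXXXY[_]_   read _ → write _, move →, go to A
A | YXXXXXY_[_]
No transition is defined for (A, _); M halts in state A.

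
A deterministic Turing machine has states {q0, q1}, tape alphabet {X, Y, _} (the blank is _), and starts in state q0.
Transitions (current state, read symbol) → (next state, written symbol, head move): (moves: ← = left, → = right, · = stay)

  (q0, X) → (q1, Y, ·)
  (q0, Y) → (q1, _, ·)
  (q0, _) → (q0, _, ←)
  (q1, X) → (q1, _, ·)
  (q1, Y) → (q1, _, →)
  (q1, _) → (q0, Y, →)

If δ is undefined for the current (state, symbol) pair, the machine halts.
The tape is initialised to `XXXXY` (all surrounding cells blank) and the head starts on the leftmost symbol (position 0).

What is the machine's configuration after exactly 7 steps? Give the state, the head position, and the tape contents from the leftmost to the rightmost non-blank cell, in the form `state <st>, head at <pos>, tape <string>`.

state=q0 head=0 tape=[X]XXXY   (q0,X)→(q1,Y,·)
state=q1 head=0 tape=[Y]XXXY   (q1,Y)→(q1,_,→)
state=q1 head=1 tape=_[X]XXY   (q1,X)→(q1,_,·)
state=q1 head=1 tape=_[_]XXY   (q1,_)→(q0,Y,→)
state=q0 head=2 tape=_Y[X]XY   (q0,X)→(q1,Y,·)
state=q1 head=2 tape=_Y[Y]XY   (q1,Y)→(q1,_,→)
state=q1 head=3 tape=_Y_[X]Y   (q1,X)→(q1,_,·)
state=q1 head=3 tape=_Y_[_]Y
After 7 steps: state q1, head at 3, tape Y__Y.

state q1, head at 3, tape Y__Y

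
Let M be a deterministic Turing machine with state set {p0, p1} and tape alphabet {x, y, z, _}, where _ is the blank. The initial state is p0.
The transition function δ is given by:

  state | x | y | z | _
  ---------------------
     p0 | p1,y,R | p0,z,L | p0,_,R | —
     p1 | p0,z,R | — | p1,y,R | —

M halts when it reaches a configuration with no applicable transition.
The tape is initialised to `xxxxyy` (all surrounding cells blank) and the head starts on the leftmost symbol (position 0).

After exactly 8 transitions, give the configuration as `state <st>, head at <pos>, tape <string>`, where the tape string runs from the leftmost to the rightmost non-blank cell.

p0 | [x]xxxyy   read x → write y, move R, go to p1
p1 | y[x]xxyy   read x → write z, move R, go to p0
p0 | yz[x]xyy   read x → write y, move R, go to p1
p1 | yzy[x]yy   read x → write z, move R, go to p0
p0 | yzyz[y]y   read y → write z, move L, go to p0
p0 | yzy[z]zy   read z → write _, move R, go to p0
p0 | yzy_[z]y   read z → write _, move R, go to p0
p0 | yzy__[y]   read y → write z, move L, go to p0
p0 | yzy_[_]z
After 8 steps: state p0, head at 4, tape yzy__z.

state p0, head at 4, tape yzy__z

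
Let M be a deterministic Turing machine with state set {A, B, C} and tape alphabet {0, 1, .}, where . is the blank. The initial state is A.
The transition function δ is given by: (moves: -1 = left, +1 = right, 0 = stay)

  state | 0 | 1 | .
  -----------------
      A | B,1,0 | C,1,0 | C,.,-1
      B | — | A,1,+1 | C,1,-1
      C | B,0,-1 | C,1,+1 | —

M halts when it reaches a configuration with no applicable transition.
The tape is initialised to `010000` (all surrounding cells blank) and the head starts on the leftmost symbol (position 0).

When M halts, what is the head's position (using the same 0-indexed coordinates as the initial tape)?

A | [0]10000.   read 0 → write 1, move 0, go to B
B | [1]10000.   read 1 → write 1, move +1, go to A
A | 1[1]0000.   read 1 → write 1, move 0, go to C
C | 1[1]0000.   read 1 → write 1, move +1, go to C
C | 11[0]000.   read 0 → write 0, move -1, go to B
B | 1[1]0000.   read 1 → write 1, move +1, go to A
A | 11[0]000.   read 0 → write 1, move 0, go to B
B | 11[1]000.   read 1 → write 1, move +1, go to A
A | 111[0]00.   read 0 → write 1, move 0, go to B
B | 111[1]00.   read 1 → write 1, move +1, go to A
A | 1111[0]0.   read 0 → write 1, move 0, go to B
B | 1111[1]0.   read 1 → write 1, move +1, go to A
A | 11111[0].   read 0 → write 1, move 0, go to B
B | 11111[1].   read 1 → write 1, move +1, go to A
A | 111111[.]   read . → write ., move -1, go to C
C | 11111[1].   read 1 → write 1, move +1, go to C
C | 111111[.]
At halt the head is at cell 6.

6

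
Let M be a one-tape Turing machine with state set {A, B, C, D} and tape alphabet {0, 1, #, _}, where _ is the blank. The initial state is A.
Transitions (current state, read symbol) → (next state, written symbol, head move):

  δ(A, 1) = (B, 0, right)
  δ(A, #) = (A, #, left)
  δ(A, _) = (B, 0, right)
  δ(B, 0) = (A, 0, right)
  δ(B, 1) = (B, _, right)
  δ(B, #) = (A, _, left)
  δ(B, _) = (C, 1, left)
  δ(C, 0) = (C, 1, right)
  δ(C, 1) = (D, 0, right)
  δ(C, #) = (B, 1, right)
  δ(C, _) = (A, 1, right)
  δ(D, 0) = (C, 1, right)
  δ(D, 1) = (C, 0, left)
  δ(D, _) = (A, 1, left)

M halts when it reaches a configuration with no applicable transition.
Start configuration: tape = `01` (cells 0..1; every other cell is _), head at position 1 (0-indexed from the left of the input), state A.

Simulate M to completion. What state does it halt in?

state=A head=1 tape=0[1]__   (A,1)→(B,0,right)
state=B head=2 tape=00[_]_   (B,_)→(C,1,left)
state=C head=1 tape=0[0]1_   (C,0)→(C,1,right)
state=C head=2 tape=01[1]_   (C,1)→(D,0,right)
state=D head=3 tape=010[_]   (D,_)→(A,1,left)
state=A head=2 tape=01[0]1
No transition is defined for (A, 0); M halts in state A.

A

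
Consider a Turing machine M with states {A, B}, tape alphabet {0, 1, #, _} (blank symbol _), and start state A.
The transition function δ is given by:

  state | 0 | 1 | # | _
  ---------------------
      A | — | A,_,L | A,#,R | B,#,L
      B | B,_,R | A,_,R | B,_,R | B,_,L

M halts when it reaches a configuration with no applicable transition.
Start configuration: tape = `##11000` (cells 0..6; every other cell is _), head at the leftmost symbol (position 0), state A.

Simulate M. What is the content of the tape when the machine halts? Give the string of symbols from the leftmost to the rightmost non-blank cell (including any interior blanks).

A | [#]#11000   read # → write #, move R, go to A
A | #[#]11000   read # → write #, move R, go to A
A | ##[1]1000   read 1 → write _, move L, go to A
A | #[#]_1000   read # → write #, move R, go to A
A | ##[_]1000   read _ → write #, move L, go to B
B | #[#]#1000   read # → write _, move R, go to B
B | #_[#]1000   read # → write _, move R, go to B
B | #__[1]000   read 1 → write _, move R, go to A
A | #___[0]00
The non-blank tape span at halt is #___000.

#___000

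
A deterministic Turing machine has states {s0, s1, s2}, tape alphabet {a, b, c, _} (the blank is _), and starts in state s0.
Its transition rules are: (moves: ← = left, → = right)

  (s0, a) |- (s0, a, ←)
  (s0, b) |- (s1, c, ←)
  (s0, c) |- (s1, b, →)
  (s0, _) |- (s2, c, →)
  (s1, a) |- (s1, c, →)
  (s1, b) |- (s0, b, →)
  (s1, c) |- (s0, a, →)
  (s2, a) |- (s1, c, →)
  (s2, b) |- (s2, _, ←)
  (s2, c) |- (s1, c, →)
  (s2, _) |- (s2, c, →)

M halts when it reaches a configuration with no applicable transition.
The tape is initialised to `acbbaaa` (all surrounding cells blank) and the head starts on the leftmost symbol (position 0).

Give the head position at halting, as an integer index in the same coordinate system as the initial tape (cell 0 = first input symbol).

state=s0 head=0 tape=_[a]cbbaaa_   (s0,a)→(s0,a,←)
state=s0 head=-1 tape=[_]acbbaaa_   (s0,_)→(s2,c,→)
state=s2 head=0 tape=c[a]cbbaaa_   (s2,a)→(s1,c,→)
state=s1 head=1 tape=cc[c]bbaaa_   (s1,c)→(s0,a,→)
state=s0 head=2 tape=cca[b]baaa_   (s0,b)→(s1,c,←)
state=s1 head=1 tape=cc[a]cbaaa_   (s1,a)→(s1,c,→)
state=s1 head=2 tape=ccc[c]baaa_   (s1,c)→(s0,a,→)
state=s0 head=3 tape=ccca[b]aaa_   (s0,b)→(s1,c,←)
state=s1 head=2 tape=ccc[a]caaa_   (s1,a)→(s1,c,→)
state=s1 head=3 tape=cccc[c]aaa_   (s1,c)→(s0,a,→)
state=s0 head=4 tape=cccca[a]aa_   (s0,a)→(s0,a,←)
state=s0 head=3 tape=cccc[a]aaa_   (s0,a)→(s0,a,←)
state=s0 head=2 tape=ccc[c]aaaa_   (s0,c)→(s1,b,→)
state=s1 head=3 tape=cccb[a]aaa_   (s1,a)→(s1,c,→)
state=s1 head=4 tape=cccbc[a]aa_   (s1,a)→(s1,c,→)
state=s1 head=5 tape=cccbcc[a]a_   (s1,a)→(s1,c,→)
state=s1 head=6 tape=cccbccc[a]_   (s1,a)→(s1,c,→)
state=s1 head=7 tape=cccbcccc[_]
At halt the head is at cell 7.

7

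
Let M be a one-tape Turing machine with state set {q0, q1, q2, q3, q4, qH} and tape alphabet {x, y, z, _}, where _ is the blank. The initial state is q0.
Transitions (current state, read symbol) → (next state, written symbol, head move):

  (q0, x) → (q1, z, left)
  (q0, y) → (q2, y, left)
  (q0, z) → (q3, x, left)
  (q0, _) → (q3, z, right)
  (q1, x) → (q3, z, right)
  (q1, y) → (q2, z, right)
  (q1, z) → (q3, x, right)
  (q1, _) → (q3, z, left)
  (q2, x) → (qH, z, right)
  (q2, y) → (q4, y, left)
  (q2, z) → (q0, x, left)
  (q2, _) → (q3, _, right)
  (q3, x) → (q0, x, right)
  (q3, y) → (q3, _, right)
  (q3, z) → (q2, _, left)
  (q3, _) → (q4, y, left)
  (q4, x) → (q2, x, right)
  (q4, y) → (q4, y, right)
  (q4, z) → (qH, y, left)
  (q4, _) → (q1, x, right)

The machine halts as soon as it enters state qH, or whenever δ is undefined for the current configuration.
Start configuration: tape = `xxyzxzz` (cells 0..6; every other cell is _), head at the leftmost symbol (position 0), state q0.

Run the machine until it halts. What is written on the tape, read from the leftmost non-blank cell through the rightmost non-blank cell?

q0 | ______[x]xyzxzz   read x → write z, move left, go to q1
q1 | _____[_]zxyzxzz   read _ → write z, move left, go to q3
q3 | ____[_]zzxyzxzz   read _ → write y, move left, go to q4
q4 | ___[_]yzzxyzxzz   read _ → write x, move right, go to q1
q1 | ___x[y]zzxyzxzz   read y → write z, move right, go to q2
q2 | ___xz[z]zxyzxzz   read z → write x, move left, go to q0
q0 | ___x[z]xzxyzxzz   read z → write x, move left, go to q3
q3 | ___[x]xxzxyzxzz   read x → write x, move right, go to q0
q0 | ___x[x]xzxyzxzz   read x → write z, move left, go to q1
q1 | ___[x]zxzxyzxzz   read x → write z, move right, go to q3
q3 | ___z[z]xzxyzxzz   read z → write _, move left, go to q2
q2 | ___[z]_xzxyzxzz   read z → write x, move left, go to q0
q0 | __[_]x_xzxyzxzz   read _ → write z, move right, go to q3
q3 | __z[x]_xzxyzxzz   read x → write x, move right, go to q0
q0 | __zx[_]xzxyzxzz   read _ → write z, move right, go to q3
q3 | __zxz[x]zxyzxzz   read x → write x, move right, go to q0
q0 | __zxzx[z]xyzxzz   read z → write x, move left, go to q3
q3 | __zxz[x]xxyzxzz   read x → write x, move right, go to q0
q0 | __zxzx[x]xyzxzz   read x → write z, move left, go to q1
q1 | __zxz[x]zxyzxzz   read x → write z, move right, go to q3
q3 | __zxzz[z]xyzxzz   read z → write _, move left, go to q2
q2 | __zxz[z]_xyzxzz   read z → write x, move left, go to q0
q0 | __zx[z]x_xyzxzz   read z → write x, move left, go to q3
q3 | __z[x]xx_xyzxzz   read x → write x, move right, go to q0
q0 | __zx[x]x_xyzxzz   read x → write z, move left, go to q1
q1 | __z[x]zx_xyzxzz   read x → write z, move right, go to q3
q3 | __zz[z]x_xyzxzz   read z → write _, move left, go to q2
q2 | __z[z]_x_xyzxzz   read z → write x, move left, go to q0
q0 | __[z]x_x_xyzxzz   read z → write x, move left, go to q3
q3 | _[_]xx_x_xyzxzz   read _ → write y, move left, go to q4
q4 | [_]yxx_x_xyzxzz   read _ → write x, move right, go to q1
q1 | x[y]xx_x_xyzxzz   read y → write z, move right, go to q2
q2 | xz[x]x_x_xyzxzz   read x → write z, move right, go to qH
qH | xzz[x]_x_xyzxzz
The non-blank tape span at halt is xzzx_x_xyzxzz.

xzzx_x_xyzxzz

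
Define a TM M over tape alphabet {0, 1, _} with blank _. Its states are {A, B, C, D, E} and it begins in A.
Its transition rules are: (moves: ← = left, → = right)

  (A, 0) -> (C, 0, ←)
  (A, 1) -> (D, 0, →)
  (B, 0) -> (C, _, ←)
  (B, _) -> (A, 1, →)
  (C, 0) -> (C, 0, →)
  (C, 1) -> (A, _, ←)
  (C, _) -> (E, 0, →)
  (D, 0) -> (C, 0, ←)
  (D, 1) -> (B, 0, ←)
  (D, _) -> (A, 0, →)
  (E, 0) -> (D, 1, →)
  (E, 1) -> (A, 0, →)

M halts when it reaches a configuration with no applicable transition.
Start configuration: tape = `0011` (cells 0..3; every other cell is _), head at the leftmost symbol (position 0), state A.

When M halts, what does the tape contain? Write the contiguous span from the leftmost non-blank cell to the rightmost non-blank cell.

A | __[0]011_   read 0 → write 0, move ←, go to C
C | _[_]0011_   read _ → write 0, move →, go to E
E | _0[0]011_   read 0 → write 1, move →, go to D
D | _01[0]11_   read 0 → write 0, move ←, go to C
C | _0[1]011_   read 1 → write _, move ←, go to A
A | _[0]_011_   read 0 → write 0, move ←, go to C
C | [_]0_011_   read _ → write 0, move →, go to E
E | 0[0]_011_   read 0 → write 1, move →, go to D
D | 01[_]011_   read _ → write 0, move →, go to A
A | 010[0]11_   read 0 → write 0, move ←, go to C
C | 01[0]011_   read 0 → write 0, move →, go to C
C | 010[0]11_   read 0 → write 0, move →, go to C
C | 0100[1]1_   read 1 → write _, move ←, go to A
A | 010[0]_1_   read 0 → write 0, move ←, go to C
C | 01[0]0_1_   read 0 → write 0, move →, go to C
C | 010[0]_1_   read 0 → write 0, move →, go to C
C | 0100[_]1_   read _ → write 0, move →, go to E
E | 01000[1]_   read 1 → write 0, move →, go to A
A | 010000[_]
The non-blank tape span at halt is 010000.

010000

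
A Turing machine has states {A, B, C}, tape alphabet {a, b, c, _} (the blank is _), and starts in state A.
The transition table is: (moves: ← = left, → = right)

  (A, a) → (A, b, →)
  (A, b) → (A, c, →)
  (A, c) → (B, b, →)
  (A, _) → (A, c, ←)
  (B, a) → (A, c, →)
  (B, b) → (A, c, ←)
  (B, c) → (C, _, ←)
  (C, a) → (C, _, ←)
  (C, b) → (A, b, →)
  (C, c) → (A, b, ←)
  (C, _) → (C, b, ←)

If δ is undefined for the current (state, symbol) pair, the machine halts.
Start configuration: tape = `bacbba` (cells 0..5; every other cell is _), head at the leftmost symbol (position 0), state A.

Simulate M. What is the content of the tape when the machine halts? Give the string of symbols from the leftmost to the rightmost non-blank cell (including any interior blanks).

state=A head=0 tape=[b]acbba__   (A,b)→(A,c,→)
state=A head=1 tape=c[a]cbba__   (A,a)→(A,b,→)
state=A head=2 tape=cb[c]bba__   (A,c)→(B,b,→)
state=B head=3 tape=cbb[b]ba__   (B,b)→(A,c,←)
state=A head=2 tape=cb[b]cba__   (A,b)→(A,c,→)
state=A head=3 tape=cbc[c]ba__   (A,c)→(B,b,→)
state=B head=4 tape=cbcb[b]a__   (B,b)→(A,c,←)
state=A head=3 tape=cbc[b]ca__   (A,b)→(A,c,→)
state=A head=4 tape=cbcc[c]a__   (A,c)→(B,b,→)
state=B head=5 tape=cbccb[a]__   (B,a)→(A,c,→)
state=A head=6 tape=cbccbc[_]_   (A,_)→(A,c,←)
state=A head=5 tape=cbccb[c]c_   (A,c)→(B,b,→)
state=B head=6 tape=cbccbb[c]_   (B,c)→(C,_,←)
state=C head=5 tape=cbccb[b]__   (C,b)→(A,b,→)
state=A head=6 tape=cbccbb[_]_   (A,_)→(A,c,←)
state=A head=5 tape=cbccb[b]c_   (A,b)→(A,c,→)
state=A head=6 tape=cbccbc[c]_   (A,c)→(B,b,→)
state=B head=7 tape=cbccbcb[_]
The non-blank tape span at halt is cbccbcb.

cbccbcb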